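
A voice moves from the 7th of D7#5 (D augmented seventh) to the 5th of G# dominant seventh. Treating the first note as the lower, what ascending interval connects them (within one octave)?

augmented 2nd

D7#5 (D augmented seventh) has C as its 7th, and G# dominant seventh has D# as its 5th.
From C to D#: 3 semitones over a second = augmented.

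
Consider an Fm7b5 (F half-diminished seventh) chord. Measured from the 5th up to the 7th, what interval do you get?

major third

The chord tones of F half-diminished seventh are F-Ab-Cb-Eb.
The 5th is Cb and the 7th is Eb.
From Cb to Eb is 4 semitones, exactly the major third.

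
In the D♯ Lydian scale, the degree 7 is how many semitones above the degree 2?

The scale is D♯ E♯ F𝄪 G𝄪 A♯ B♯ C𝄪.
E♯ up to C𝄪 is a major sixth — 9 semitones.

9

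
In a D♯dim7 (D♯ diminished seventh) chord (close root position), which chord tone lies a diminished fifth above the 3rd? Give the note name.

The chord tones of D♯ diminished seventh are D♯–F♯–A–C.
The 3rd is F♯. A diminished fifth above F♯ is C.
C is the chord's 7th.

C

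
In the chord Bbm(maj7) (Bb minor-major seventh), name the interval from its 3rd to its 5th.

Bb minor-major seventh is spelled Bb, Db, F, A.
The 3rd is Db and the 5th is F.
Counting 3 letters and 4 half steps from Db gives a major third.

major third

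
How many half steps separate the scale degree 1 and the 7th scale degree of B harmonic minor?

The scale is B C♯ D E F♯ G A♯.
B up to A♯ is a major seventh — 11 semitones.

11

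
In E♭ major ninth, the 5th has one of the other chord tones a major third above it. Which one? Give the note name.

D

Spelling the chord: E♭ G B♭ D F.
The 5th is B♭. A major third above B♭ is D.
D is the chord's 7th.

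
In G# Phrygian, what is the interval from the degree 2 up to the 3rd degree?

major 2nd

The scale runs G# A B C# D# E F#.
Degree 2 = A; 3rd degree = B.
Counting 2 letters and 2 half steps from A gives a major second.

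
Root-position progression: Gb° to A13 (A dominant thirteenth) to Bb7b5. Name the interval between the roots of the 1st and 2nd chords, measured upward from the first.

augmented second

The roots are Gb and A.
Gb up to A is 3 semitones, a half step wider than a major second, so the interval is augmented.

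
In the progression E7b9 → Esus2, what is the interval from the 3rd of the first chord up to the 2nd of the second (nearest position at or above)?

The 3rd of E7b9 is G♯; the 2nd of Esus2 is F♯.
7 letter names make it a seventh; at 10 semitones (a half step narrower than major) the quality is minor.

minor seventh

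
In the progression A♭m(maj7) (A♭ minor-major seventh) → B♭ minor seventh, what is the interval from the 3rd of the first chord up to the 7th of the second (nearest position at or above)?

The 3rd of A♭m(maj7) (A♭ minor-major seventh) is C♭; the 7th of B♭ minor seventh is A♭.
C♭ up to A♭ spans 6 letter names and 9 semitones — a major sixth.

major 6th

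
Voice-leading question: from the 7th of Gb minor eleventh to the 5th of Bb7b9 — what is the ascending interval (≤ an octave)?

The 7th of Gb minor eleventh is Fb; the 5th of Bb7b9 is F.
From Fb to F: 1 semitone over a unison = augmented.

augmented 1st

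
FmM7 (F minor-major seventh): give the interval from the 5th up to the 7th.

FmM7 (F minor-major seventh) is spelled F-A♭-C-E.
5th = C; 7th = E.
Counting 3 letters and 4 half steps from C gives a major third.

major third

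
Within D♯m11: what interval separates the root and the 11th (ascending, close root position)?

P11

Spelling the chord: D♯, F♯, A♯, C♯, E♯, G♯.
Root = D♯; 11th = G♯.
Counting 11 letters and 17 half steps from D♯ gives a perfect eleventh.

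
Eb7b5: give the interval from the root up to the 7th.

minor seventh

Eb7b5 is spelled Eb G Bbb Db.
That puts Eb below Db.
Eb up to Db is 10 semitones, a half step narrower than a major seventh, so the interval is minor.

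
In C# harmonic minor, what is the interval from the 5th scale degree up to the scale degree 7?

major third

Spelling C# harmonic minor: C# D# E F# G# A B#.
The 5th scale degree is G# and the 7th scale degree is B#.
G# up to B# spans 3 letter names and 4 semitones — a major third.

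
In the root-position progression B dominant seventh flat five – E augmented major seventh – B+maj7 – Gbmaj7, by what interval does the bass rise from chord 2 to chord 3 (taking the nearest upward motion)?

perfect fifth

The roots are E and B.
Counting 5 letters and 7 half steps from E gives a perfect fifth.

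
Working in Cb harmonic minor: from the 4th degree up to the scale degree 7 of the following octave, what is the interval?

augmented eleventh

The scale runs Cb Db Ebb Fb Gb Abb Bb.
The 4th degree is Fb and the degree 7 (up an octave) is Bb.
Fb up to Bb is 18 semitones, a half step wider than a perfect eleventh, so the interval is augmented.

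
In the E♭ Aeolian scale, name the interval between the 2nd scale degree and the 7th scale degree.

Spelling the E♭ Aeolian scale: E♭ F G♭ A♭ B♭ C♭ D♭.
So we need the interval from F up to D♭.
6 letter names make it a sixth; at 8 semitones (a half step narrower than major) the quality is minor.

minor sixth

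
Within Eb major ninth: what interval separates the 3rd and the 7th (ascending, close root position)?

The chord tones of Eb major ninth are Eb G Bb D F.
The 3rd is G and the 7th is D.
From G to D is 7 semitones, exactly the perfect fifth.

perfect fifth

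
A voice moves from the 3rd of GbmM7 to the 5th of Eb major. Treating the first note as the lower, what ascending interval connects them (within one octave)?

augmented 1st

The 3rd of GbmM7 is Bbb; the 5th of Eb major is Bb.
From Bbb to Bb: 1 semitone over a unison = augmented.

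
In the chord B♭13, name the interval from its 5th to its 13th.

major 9th

B♭13 (B♭ dominant thirteenth): B♭–D–F–A♭–C–G.
The 5th is F and the 13th is G.
Counting 9 letters and 14 half steps from F gives a major ninth.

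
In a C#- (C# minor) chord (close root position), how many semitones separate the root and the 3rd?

The chord tones of C# minor are C#–E–G#.
C# to E is a minor third: 3 semitones.

3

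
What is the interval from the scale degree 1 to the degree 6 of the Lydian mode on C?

M6

Spelling the Lydian mode on C: C D E F# G A B.
Scale degree 1 = C; scale degree 6 = A.
C up to A spans 6 letter names and 9 semitones — a major sixth.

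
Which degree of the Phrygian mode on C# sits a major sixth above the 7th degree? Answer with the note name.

G#

The scale is C# D E F# G# A B.
The 7th degree is B; a major sixth above that is G# — scale degree 5.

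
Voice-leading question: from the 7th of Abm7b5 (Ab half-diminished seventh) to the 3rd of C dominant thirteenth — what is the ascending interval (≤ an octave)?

augmented sixth

The 7th of Abm7b5 (Ab half-diminished seventh) is Gb; the 3rd of C dominant thirteenth is E.
From Gb to E: 10 semitones over a sixth = augmented.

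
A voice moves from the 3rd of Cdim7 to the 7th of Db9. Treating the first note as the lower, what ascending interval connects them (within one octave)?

Cdim7 has Eb as its 3rd, and Db9 has Cb as its 7th.
6 letter names make it a sixth; at 8 semitones (a half step narrower than major) the quality is minor.

minor sixth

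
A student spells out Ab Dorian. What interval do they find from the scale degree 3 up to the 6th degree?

augmented 4th

Spelling Ab Dorian: Ab Bb Cb Db Eb F Gb.
Scale degree 3 = Cb; scale degree 6 = F.
Cb up to F is 6 semitones, a half step wider than a perfect fourth, so the interval is augmented.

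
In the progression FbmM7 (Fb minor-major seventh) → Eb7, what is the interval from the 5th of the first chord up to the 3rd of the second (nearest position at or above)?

A5

FbmM7 (Fb minor-major seventh) has Cb as its 5th, and Eb7 has G as its 3rd.
5 letter names make it a fifth; at 8 semitones (a half step wider than perfect) the quality is augmented.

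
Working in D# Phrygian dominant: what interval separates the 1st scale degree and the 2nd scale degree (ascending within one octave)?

The scale runs D# E F## G# A# B C#.
That puts D# below E.
From D# to E: 1 semitone over a second = minor.

m2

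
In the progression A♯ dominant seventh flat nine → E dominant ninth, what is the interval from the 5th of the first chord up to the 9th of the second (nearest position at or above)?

minor second

The 5th of A♯ dominant seventh flat nine is E♯; the 9th of E dominant ninth is F♯.
E♯ up to F♯ is 1 semitone, a half step narrower than a major second, so the interval is minor.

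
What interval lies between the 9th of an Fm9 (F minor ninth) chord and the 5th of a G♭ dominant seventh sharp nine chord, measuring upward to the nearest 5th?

The 9th of Fm9 (F minor ninth) is G; the 5th of G♭ dominant seventh sharp nine is D♭.
From G to D♭: 6 semitones over a fifth = diminished.

diminished 5th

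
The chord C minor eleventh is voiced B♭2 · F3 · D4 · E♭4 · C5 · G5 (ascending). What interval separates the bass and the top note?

major 20th

The outer voices are B♭2 and G5.
Counting 20 letters and 33 half steps from B♭ gives a major 20th.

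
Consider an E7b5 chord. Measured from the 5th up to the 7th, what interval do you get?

major 3rd

The chord tones of E7b5 (E dominant seventh flat five) are E-G#-Bb-D.
5th = Bb; 7th = D.
Counting 3 letters and 4 half steps from Bb gives a major third.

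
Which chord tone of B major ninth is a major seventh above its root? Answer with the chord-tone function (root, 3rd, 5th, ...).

Bmaj9: B-D#-F#-A#-C#.
The root is B. A major seventh above B is A#.
A# is the chord's 7th.

7th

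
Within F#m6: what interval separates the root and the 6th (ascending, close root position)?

major 6th

Spelling the chord: F#–A–C#–D#.
Root = F#; 6th = D#.
F# up to D# spans 6 letter names and 9 semitones — a major sixth.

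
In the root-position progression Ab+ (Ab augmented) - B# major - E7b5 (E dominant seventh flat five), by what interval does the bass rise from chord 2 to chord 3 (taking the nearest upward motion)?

d4

The roots are B# and E.
B# up to E is 4 semitones, a half step narrower than a perfect fourth, so the interval is diminished.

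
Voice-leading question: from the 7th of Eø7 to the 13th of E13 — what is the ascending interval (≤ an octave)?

Eø7 has D as its 7th, and E13 has C# as its 13th.
From D to C# is 11 semitones, exactly the major seventh.

major seventh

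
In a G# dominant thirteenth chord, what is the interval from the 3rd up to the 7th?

G#13: G# B# D# F# A# E#.
The 3rd is B# and the 7th is F#.
B# up to F# is 6 semitones, a half step narrower than a perfect fifth, so the interval is diminished.
This 3–7 tritone is the characteristic tension at the heart of the dominant sound.

diminished fifth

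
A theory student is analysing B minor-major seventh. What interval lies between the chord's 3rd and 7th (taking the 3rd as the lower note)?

BmM7 (B minor-major seventh): B–D–F#–A#.
That puts D below A#.
D up to A# is 8 semitones, a half step wider than a perfect fifth, so the interval is augmented.

augmented fifth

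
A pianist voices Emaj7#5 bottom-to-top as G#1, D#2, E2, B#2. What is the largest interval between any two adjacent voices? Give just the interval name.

A5

Adjacent intervals: G#1→D#2 = perfect fifth; D#2→E2 = minor second; E2→B#2 = augmented fifth.
The largest is E2 to B#2, an augmented fifth (8 semitones).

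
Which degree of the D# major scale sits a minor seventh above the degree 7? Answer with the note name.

The scale is D# E# F## G# A# B# C##.
The degree 7 is C##; a minor seventh above that is B# — scale degree 6.

B#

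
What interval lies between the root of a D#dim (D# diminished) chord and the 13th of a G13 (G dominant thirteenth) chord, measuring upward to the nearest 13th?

minor 2nd

D#dim (D# diminished) has D# as its root, and G13 (G dominant thirteenth) has E as its 13th.
2 letter names make it a second; at 1 semitone (a half step narrower than major) the quality is minor.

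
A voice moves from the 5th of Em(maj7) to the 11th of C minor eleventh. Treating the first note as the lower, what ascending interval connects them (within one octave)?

diminished 5th

The 5th of Em(maj7) is B; the 11th of C minor eleventh is F.
From B to F: 6 semitones over a fifth = diminished.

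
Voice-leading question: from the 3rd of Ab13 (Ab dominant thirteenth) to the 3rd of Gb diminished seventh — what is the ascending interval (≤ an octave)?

Ab13 (Ab dominant thirteenth) has C as its 3rd, and Gb diminished seventh has Bbb as its 3rd.
From C to Bbb: 9 semitones over a seventh = diminished.

d7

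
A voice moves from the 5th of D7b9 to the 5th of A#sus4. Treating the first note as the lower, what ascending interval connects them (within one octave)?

augmented 5th

D7b9 has A as its 5th, and A#sus4 has E# as its 5th.
A up to E# is 8 semitones, a half step wider than a perfect fifth, so the interval is augmented.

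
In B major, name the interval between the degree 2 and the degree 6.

P5

The scale runs B C♯ D♯ E F♯ G♯ A♯.
Degree 2 = C♯; 6th scale degree = G♯.
C♯ up to G♯ spans 5 letter names and 7 semitones — a perfect fifth.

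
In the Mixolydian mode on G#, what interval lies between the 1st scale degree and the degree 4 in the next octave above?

perfect eleventh

G# mixolydian: G# A# B# C# D# E# F#.
1st scale degree = G#; 4th degree (up an octave) = C#.
From G# to C# is 17 semitones, exactly the perfect eleventh.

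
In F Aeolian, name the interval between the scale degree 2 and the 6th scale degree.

Spelling F Aeolian: F G Ab Bb C Db Eb.
So we need the interval from G up to Db.
From G to Db: 6 semitones over a fifth = diminished.

d5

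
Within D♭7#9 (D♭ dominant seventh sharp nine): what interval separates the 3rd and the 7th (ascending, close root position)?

diminished fifth

The chord tones of D♭7#9 (D♭ dominant seventh sharp nine) are D♭, F, A♭, C♭, E.
The 3rd is F and the 7th is C♭.
5 letter names make it a fifth; at 6 semitones (a half step narrower than perfect) the quality is diminished.
This 3–7 tritone is the characteristic tension at the heart of the dominant sound.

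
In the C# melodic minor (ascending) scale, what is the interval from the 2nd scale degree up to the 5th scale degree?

perfect fourth

C# melodic minor: C# D# E F# G# A# B#.
So we need the interval from D# up to G#.
From D# to G# is 5 semitones, exactly the perfect fourth.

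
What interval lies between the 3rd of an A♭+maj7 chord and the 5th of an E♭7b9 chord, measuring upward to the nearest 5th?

The 3rd of A♭+maj7 is C; the 5th of E♭7b9 is B♭.
7 letter names make it a seventh; at 10 semitones (a half step narrower than major) the quality is minor.

minor seventh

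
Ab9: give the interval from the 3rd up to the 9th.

The chord tones of Ab9 are Ab C Eb Gb Bb.
That puts C below Bb.
7 letter names make it a seventh; at 10 semitones (a half step narrower than major) the quality is minor.

minor seventh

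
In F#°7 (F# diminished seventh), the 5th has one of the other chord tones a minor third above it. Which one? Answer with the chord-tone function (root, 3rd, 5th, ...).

F#dim7 (F# diminished seventh) is spelled F# A C Eb.
The 5th is C. A minor third above C is Eb.
Eb is the chord's 7th.

7th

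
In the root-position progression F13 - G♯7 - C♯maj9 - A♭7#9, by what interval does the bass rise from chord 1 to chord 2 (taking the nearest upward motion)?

A2

The roots are F and G♯.
2 letter names make it a second; at 3 semitones (a half step wider than major) the quality is augmented.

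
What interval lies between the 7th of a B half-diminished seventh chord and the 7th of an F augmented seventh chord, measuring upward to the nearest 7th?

B half-diminished seventh has A as its 7th, and F augmented seventh has Eb as its 7th.
From A to Eb: 6 semitones over a fifth = diminished.

diminished 5th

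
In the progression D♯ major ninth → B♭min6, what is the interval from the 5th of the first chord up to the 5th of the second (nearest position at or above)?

diminished 6th

The 5th of D♯ major ninth is A♯; the 5th of B♭min6 is F.
From A♯ to F: 7 semitones over a sixth = diminished.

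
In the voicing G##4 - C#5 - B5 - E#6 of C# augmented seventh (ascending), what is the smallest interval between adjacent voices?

diminished fourth

Adjacent intervals: G##4→C#5 = diminished fourth; C#5→B5 = minor seventh; B5→E#6 = augmented fourth.
The smallest is G##4 to C#5, a diminished fourth (4 semitones).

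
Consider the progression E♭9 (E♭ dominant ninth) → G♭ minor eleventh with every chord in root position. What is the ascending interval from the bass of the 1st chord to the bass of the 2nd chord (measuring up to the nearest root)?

The roots are E♭ and G♭.
From E♭ to G♭: 3 semitones over a third = minor.

minor third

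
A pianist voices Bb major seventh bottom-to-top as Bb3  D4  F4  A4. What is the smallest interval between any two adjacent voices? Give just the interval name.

Adjacent intervals: Bb3→D4 = major third; D4→F4 = minor third; F4→A4 = major third.
The smallest is D4 to F4, a minor third (3 semitones).

minor third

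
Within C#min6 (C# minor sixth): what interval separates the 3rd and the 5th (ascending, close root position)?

C#min6: C#, E, G#, A#.
3rd = E; 5th = G#.
E up to G# spans 3 letter names and 4 semitones — a major third.

M3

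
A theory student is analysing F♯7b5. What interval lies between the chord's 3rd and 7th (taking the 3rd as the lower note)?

diminished fifth

The chord tones of F♯7b5 are F♯–A♯–C–E.
3rd = A♯; 7th = E.
5 letter names make it a fifth; at 6 semitones (a half step narrower than perfect) the quality is diminished.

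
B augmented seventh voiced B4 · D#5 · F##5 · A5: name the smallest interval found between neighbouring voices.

diminished 3rd

Adjacent intervals: B4→D#5 = major third; D#5→F##5 = major third; F##5→A5 = diminished third.
The smallest is F##5 to A5, a diminished third (2 semitones).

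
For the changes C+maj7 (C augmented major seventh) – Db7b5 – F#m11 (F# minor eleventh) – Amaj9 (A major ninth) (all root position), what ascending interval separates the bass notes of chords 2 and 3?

The roots are Db and F#.
3 letter names make it a third; at 5 semitones (a half step wider than major) the quality is augmented.

augmented third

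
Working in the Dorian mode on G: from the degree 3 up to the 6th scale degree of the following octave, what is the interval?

augmented eleventh

Spelling the Dorian mode on G: G A Bb C D E F.
The degree 3 is Bb and the scale degree 6 (up an octave) is E.
From Bb to E: 18 semitones over an eleventh = augmented.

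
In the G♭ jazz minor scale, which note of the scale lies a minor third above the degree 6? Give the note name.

The scale is G♭ A♭ B𝄫 C♭ D♭ E♭ F.
The degree 6 is E♭; a minor third above that is G♭ — scale degree 1.

Gb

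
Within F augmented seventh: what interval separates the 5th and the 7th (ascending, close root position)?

Spelling the chord: F A C♯ E♭.
5th = C♯; 7th = E♭.
From C♯ to E♭: 2 semitones over a third = diminished.

d3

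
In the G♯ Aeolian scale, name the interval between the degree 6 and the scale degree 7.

major second

G♯ natural minor: G♯ A♯ B C♯ D♯ E F♯.
So we need the interval from E up to F♯.
From E to F♯ is 2 semitones, exactly the major second.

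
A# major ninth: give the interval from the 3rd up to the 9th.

A#maj9 (A# major ninth): A#–C##–E#–G##–B#.
That puts C## below B#.
C## up to B# is 10 semitones, a half step narrower than a major seventh, so the interval is minor.

minor 7th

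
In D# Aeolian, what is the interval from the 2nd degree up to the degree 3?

minor second

D# natural minor: D# E# F# G# A# B C#.
So we need the interval from E# up to F#.
2 letter names make it a second; at 1 semitone (a half step narrower than major) the quality is minor.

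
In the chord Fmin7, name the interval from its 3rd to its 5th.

F-7 (F minor seventh): F–Ab–C–Eb.
The 3rd is Ab and the 5th is C.
From Ab to C is 4 semitones, exactly the major third.

major third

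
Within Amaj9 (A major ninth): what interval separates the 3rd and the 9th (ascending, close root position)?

minor seventh

Spelling the chord: A C# E G# B.
3rd = C#; 9th = B.
7 letter names make it a seventh; at 10 semitones (a half step narrower than major) the quality is minor.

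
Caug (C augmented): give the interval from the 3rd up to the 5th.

The chord tones of C augmented are C E G#.
That puts E below G#.
From E to G# is 4 semitones, exactly the major third.

major third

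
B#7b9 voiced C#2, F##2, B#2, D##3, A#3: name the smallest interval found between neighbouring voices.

major 3rd

Adjacent intervals: C#2→F##2 = augmented fourth; F##2→B#2 = perfect fourth; B#2→D##3 = major third; D##3→A#3 = diminished fifth.
The smallest is B#2 to D##3, a major third (4 semitones).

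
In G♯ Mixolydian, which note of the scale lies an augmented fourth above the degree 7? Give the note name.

B#

The scale is G♯ A♯ B♯ C♯ D♯ E♯ F♯.
The degree 7 is F♯; an augmented fourth above that is B♯ — scale degree 3.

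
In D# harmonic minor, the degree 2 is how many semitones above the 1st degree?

2

The scale is D# E# F# G# A# B C##.
D# up to E# is a major second — 2 semitones.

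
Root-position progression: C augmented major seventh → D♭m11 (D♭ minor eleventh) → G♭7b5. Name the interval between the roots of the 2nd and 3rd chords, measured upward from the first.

perfect fourth

The roots are D♭ and G♭.
D♭ up to G♭ spans 4 letter names and 5 semitones — a perfect fourth.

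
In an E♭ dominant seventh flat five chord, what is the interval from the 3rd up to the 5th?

diminished 3rd

Spelling the chord: E♭–G–B𝄫–D♭.
That puts G below B𝄫.
3 letter names make it a third; at 2 semitones (a whole step narrower than major) the quality is diminished.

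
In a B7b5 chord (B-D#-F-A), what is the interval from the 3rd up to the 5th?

The 3rd is D# and the 5th is F.
From D# to F: 2 semitones over a third = diminished.

diminished third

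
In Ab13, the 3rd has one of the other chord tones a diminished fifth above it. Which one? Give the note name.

Ab13 is spelled Ab-C-Eb-Gb-Bb-F.
The 3rd is C. A diminished fifth above C is Gb.
Gb is the chord's 7th.

Gb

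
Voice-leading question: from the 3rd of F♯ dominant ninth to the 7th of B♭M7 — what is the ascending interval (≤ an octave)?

The 3rd of F♯ dominant ninth is A♯; the 7th of B♭M7 is A.
8 letter names make it an octave; at 11 semitones (a half step narrower than perfect) the quality is diminished.

diminished octave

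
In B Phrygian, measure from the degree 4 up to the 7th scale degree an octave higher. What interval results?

Spelling B Phrygian: B C D E F♯ G A.
So we need the interval from E up to A.
E up to A spans 11 letter names and 17 semitones — a perfect eleventh.

perfect eleventh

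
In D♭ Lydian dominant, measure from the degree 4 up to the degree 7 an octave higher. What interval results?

The scale runs D♭ E♭ F G A♭ B♭ C♭.
Degree 4 = G; 7th scale degree (up an octave) = C♭.
From G to C♭: 16 semitones over an eleventh = diminished.

diminished eleventh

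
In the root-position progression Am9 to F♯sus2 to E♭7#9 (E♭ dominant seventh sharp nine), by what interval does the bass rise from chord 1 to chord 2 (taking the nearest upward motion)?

The roots are A and F♯.
A up to F♯ spans 6 letter names and 9 semitones — a major sixth.

major 6th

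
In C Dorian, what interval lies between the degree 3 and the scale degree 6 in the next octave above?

The scale runs C D Eb F G A Bb.
So we need the interval from Eb up to A.
11 letter names make it an eleventh; at 18 semitones (a half step wider than perfect) the quality is augmented.

A11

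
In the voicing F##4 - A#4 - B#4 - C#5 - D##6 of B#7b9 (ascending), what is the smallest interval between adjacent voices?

minor 2nd

Adjacent intervals: F##4→A#4 = minor third; A#4→B#4 = major second; B#4→C#5 = minor second; C#5→D##6 = augmented ninth.
The smallest is B#4 to C#5, a minor second (1 semitone).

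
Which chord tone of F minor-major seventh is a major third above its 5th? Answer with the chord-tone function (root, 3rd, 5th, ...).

FmM7 (F minor-major seventh) is spelled F, Ab, C, E.
The 5th is C. A major third above C is E.
E is the chord's 7th.

7th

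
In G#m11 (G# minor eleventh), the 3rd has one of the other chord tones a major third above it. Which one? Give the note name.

G#m11 is spelled G#, B, D#, F#, A#, C#.
The 3rd is B. A major third above B is D#.
D# is the chord's 5th.

D#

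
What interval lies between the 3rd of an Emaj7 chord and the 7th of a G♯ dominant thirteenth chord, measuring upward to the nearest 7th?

minor 7th

The 3rd of Emaj7 is G♯; the 7th of G♯ dominant thirteenth is F♯.
G♯ up to F♯ is 10 semitones, a half step narrower than a major seventh, so the interval is minor.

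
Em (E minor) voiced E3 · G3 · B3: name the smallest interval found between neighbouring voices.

Adjacent intervals: E3→G3 = minor third; G3→B3 = major third.
The smallest is E3 to G3, a minor third (3 semitones).

minor 3rd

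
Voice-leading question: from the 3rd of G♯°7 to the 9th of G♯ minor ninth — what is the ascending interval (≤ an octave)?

G♯°7 has B as its 3rd, and G♯ minor ninth has A♯ as its 9th.
B up to A♯ spans 7 letter names and 11 semitones — a major seventh.

major seventh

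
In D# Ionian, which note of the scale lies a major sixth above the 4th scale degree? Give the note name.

The scale is D# E# F## G# A# B# C##.
The 4th scale degree is G#; a major sixth above that is E# — scale degree 2.

E#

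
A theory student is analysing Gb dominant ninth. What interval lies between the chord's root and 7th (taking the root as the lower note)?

minor seventh

Gb9 (Gb dominant ninth): Gb–Bb–Db–Fb–Ab.
So we need the interval from Gb up to Fb.
Gb up to Fb is 10 semitones, a half step narrower than a major seventh, so the interval is minor.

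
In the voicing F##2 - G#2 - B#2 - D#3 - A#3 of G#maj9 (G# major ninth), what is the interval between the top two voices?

perfect fifth

Those voices are D#3 and A#3.
D# up to A# spans 5 letter names and 7 semitones — a perfect fifth.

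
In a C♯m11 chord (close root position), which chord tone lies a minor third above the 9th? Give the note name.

F#

C♯m11 (C♯ minor eleventh): C♯ E G♯ B D♯ F♯.
The 9th is D♯. A minor third above D♯ is F♯.
F♯ is the chord's 11th.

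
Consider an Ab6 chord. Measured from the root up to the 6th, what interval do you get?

Spelling the chord: Ab-C-Eb-F.
That puts Ab below F.
From Ab to F is 9 semitones, exactly the major sixth.

major 6th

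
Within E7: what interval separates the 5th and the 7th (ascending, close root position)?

minor third

E7 (E dominant seventh): E, G#, B, D.
So we need the interval from B up to D.
B up to D is 3 semitones, a half step narrower than a major third, so the interval is minor.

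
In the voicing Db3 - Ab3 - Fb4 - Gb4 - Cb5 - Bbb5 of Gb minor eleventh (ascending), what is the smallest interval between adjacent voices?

major second

Adjacent intervals: Db3→Ab3 = perfect fifth; Ab3→Fb4 = minor sixth; Fb4→Gb4 = major second; Gb4→Cb5 = perfect fourth; Cb5→Bbb5 = minor seventh.
The smallest is Fb4 to Gb4, a major second (2 semitones).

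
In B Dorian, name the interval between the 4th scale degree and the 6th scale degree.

major 3rd

The scale runs B C♯ D E F♯ G♯ A.
The 4th scale degree is E and the scale degree 6 is G♯.
Counting 3 letters and 4 half steps from E gives a major third.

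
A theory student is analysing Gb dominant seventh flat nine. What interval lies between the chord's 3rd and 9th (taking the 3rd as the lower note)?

The chord tones of Gb7b9 are Gb-Bb-Db-Fb-Abb.
3rd = Bb; 9th = Abb.
7 letter names make it a seventh; at 9 semitones (a whole step narrower than major) the quality is diminished.

diminished seventh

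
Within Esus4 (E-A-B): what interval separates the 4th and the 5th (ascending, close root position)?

major 2nd

The 4th is A and the 5th is B.
Counting 2 letters and 2 half steps from A gives a major second.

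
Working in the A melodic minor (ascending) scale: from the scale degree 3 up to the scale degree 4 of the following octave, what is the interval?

M9

The scale runs A B C D E F♯ G♯.
That puts C below D.
C up to D spans 9 letter names and 14 semitones — a major ninth.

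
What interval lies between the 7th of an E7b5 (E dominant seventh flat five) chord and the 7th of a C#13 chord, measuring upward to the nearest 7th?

The 7th of E7b5 (E dominant seventh flat five) is D; the 7th of C#13 is B.
Counting 6 letters and 9 half steps from D gives a major sixth.

major sixth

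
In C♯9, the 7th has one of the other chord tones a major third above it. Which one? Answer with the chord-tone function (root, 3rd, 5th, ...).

9th

C♯ dominant ninth: C♯-E♯-G♯-B-D♯.
The 7th is B. A major third above B is D♯.
D♯ is the chord's 9th.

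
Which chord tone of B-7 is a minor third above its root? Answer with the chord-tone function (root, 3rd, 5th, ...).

B-7 (B minor seventh) is spelled B–D–F#–A.
The root is B. A minor third above B is D.
D is the chord's 3rd.

3rd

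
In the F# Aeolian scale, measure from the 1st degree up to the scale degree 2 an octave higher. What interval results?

M9

Spelling the F# Aeolian scale: F# G# A B C# D E.
That puts F# below G#.
Counting 9 letters and 14 half steps from F# gives a major ninth.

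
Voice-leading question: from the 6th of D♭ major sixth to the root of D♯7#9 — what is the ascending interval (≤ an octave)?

The 6th of D♭ major sixth is B♭; the root of D♯7#9 is D♯.
From B♭ to D♯: 5 semitones over a third = augmented.

augmented third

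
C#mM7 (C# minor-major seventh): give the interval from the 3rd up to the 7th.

The chord tones of C#mM7 are C#–E–G#–B#.
The 3rd is E and the 7th is B#.
E up to B# is 8 semitones, a half step wider than a perfect fifth, so the interval is augmented.

augmented fifth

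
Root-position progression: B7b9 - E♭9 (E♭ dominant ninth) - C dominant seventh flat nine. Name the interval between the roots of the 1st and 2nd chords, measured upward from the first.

The roots are B and E♭.
From B to E♭: 4 semitones over a fourth = diminished.

diminished 4th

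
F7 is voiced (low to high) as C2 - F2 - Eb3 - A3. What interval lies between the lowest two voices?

P4

Those voices are C2 and F2.
From C to F is 5 semitones, exactly the perfect fourth.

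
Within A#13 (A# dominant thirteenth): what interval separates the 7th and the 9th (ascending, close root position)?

A#13: A# C## E# G# B# F##.
That puts G# below B#.
Counting 3 letters and 4 half steps from G# gives a major third.

M3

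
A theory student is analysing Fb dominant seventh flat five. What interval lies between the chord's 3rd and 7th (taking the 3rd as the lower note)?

The chord tones of Fb dominant seventh flat five are Fb Ab Cbb Ebb.
3rd = Ab; 7th = Ebb.
5 letter names make it a fifth; at 6 semitones (a half step narrower than perfect) the quality is diminished.

diminished fifth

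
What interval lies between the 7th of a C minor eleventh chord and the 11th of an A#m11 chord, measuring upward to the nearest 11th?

augmented third

The 7th of C minor eleventh is Bb; the 11th of A#m11 is D#.
3 letter names make it a third; at 5 semitones (a half step wider than major) the quality is augmented.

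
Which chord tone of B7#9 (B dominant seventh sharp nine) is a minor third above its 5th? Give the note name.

B7#9: B–D#–F#–A–C##.
The 5th is F#. A minor third above F# is A.
A is the chord's 7th.

A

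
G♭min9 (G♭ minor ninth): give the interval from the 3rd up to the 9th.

Spelling the chord: G♭, B𝄫, D♭, F♭, A♭.
So we need the interval from B𝄫 up to A♭.
Counting 7 letters and 11 half steps from B𝄫 gives a major seventh.

M7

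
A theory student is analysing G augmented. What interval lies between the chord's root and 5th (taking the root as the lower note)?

augmented fifth

The chord tones of Gaug are G B D#.
The root is G and the 5th is D#.
G up to D# is 8 semitones, a half step wider than a perfect fifth, so the interval is augmented.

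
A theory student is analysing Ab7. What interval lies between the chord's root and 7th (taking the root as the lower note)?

minor 7th

The chord tones of Ab7 are Ab C Eb Gb.
That puts Ab below Gb.
Ab up to Gb is 10 semitones, a half step narrower than a major seventh, so the interval is minor.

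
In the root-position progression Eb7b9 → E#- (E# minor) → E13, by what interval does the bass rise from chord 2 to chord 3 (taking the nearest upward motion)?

d8

The roots are E# and E.
E# up to E is 11 semitones, a half step narrower than a perfect octave, so the interval is diminished.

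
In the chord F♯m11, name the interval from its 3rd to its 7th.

F♯ minor eleventh is spelled F♯ A C♯ E G♯ B.
3rd = A; 7th = E.
From A to E is 7 semitones, exactly the perfect fifth.

perfect fifth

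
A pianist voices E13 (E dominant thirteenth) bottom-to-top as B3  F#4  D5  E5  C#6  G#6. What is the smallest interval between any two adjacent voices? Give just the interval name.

major 2nd

Adjacent intervals: B3→F#4 = perfect fifth; F#4→D5 = minor sixth; D5→E5 = major second; E5→C#6 = major sixth; C#6→G#6 = perfect fifth.
The smallest is D5 to E5, a major second (2 semitones).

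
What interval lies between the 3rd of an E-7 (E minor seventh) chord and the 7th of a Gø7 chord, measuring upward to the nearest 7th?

m7

The 3rd of E-7 (E minor seventh) is G; the 7th of Gø7 is F.
7 letter names make it a seventh; at 10 semitones (a half step narrower than major) the quality is minor.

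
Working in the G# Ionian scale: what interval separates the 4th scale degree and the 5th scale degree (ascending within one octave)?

M2

The scale runs G# A# B# C# D# E# F##.
That puts C# below D#.
From C# to D# is 2 semitones, exactly the major second.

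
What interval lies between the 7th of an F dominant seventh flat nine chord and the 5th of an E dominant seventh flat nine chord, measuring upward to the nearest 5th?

The 7th of F dominant seventh flat nine is Eb; the 5th of E dominant seventh flat nine is B.
5 letter names make it a fifth; at 8 semitones (a half step wider than perfect) the quality is augmented.

A5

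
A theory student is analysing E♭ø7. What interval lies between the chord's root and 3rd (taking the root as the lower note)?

Spelling the chord: E♭ G♭ B𝄫 D♭.
That puts E♭ below G♭.
3 letter names make it a third; at 3 semitones (a half step narrower than major) the quality is minor.

minor third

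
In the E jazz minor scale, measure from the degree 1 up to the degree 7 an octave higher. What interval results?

Spelling the E jazz minor scale: E F♯ G A B C♯ D♯.
So we need the interval from E up to D♯.
From E to D♯ is 23 semitones, exactly the major fourteenth.

major fourteenth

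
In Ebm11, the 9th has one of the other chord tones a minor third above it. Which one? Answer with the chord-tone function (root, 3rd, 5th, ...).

11th

Eb minor eleventh: Eb, Gb, Bb, Db, F, Ab.
The 9th is F. A minor third above F is Ab.
Ab is the chord's 11th.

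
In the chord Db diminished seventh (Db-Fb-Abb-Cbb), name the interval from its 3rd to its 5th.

The 3rd is Fb and the 5th is Abb.
From Fb to Abb: 3 semitones over a third = minor.

minor third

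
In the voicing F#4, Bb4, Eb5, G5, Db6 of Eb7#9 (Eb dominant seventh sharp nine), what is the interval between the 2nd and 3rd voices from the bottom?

Those voices are Bb4 and Eb5.
From Bb to Eb is 5 semitones, exactly the perfect fourth.

perfect 4th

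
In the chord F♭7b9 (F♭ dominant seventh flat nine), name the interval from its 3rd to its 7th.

diminished 5th

The chord tones of F♭7b9 are F♭–A♭–C♭–E𝄫–G𝄫.
The 3rd is A♭ and the 7th is E𝄫.
A♭ up to E𝄫 is 6 semitones, a half step narrower than a perfect fifth, so the interval is diminished.
This 3–7 tritone is the characteristic tension at the heart of the dominant sound.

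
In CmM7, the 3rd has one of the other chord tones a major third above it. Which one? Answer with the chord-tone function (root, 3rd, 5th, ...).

5th

The chord tones of C minor-major seventh are C-Eb-G-B.
The 3rd is Eb. A major third above Eb is G.
G is the chord's 5th.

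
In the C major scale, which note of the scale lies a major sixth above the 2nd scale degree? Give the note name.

The scale is C D E F G A B.
The 2nd scale degree is D; a major sixth above that is B — scale degree 7.

B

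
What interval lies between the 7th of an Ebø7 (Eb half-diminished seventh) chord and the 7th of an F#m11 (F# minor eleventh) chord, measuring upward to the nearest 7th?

A2

Ebø7 (Eb half-diminished seventh) has Db as its 7th, and F#m11 (F# minor eleventh) has E as its 7th.
From Db to E: 3 semitones over a second = augmented.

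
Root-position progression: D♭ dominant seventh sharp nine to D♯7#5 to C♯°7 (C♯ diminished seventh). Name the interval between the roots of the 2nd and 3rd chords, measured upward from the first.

minor 7th

The roots are D♯ and C♯.
7 letter names make it a seventh; at 10 semitones (a half step narrower than major) the quality is minor.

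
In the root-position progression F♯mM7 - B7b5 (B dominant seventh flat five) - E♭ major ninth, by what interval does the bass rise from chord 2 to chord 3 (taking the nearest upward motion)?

diminished fourth

The roots are B and E♭.
4 letter names make it a fourth; at 4 semitones (a half step narrower than perfect) the quality is diminished.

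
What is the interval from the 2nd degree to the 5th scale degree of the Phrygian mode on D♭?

Spelling the Phrygian mode on D♭: D♭ E𝄫 F♭ G♭ A♭ B𝄫 C♭.
2nd degree = E𝄫; 5th degree = A♭.
E𝄫 up to A♭ is 6 semitones, a half step wider than a perfect fourth, so the interval is augmented.

augmented fourth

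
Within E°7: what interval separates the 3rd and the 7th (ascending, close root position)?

diminished fifth

E°7 (E diminished seventh): E–G–B♭–D♭.
The 3rd is G and the 7th is D♭.
G up to D♭ is 6 semitones, a half step narrower than a perfect fifth, so the interval is diminished.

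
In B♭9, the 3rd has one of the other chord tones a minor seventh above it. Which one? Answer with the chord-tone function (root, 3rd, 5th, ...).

Spelling the chord: B♭-D-F-A♭-C.
The 3rd is D. A minor seventh above D is C.
C is the chord's 9th.

9th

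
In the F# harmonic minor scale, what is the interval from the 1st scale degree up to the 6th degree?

minor sixth

F# harmonic minor: F# G# A B C# D E#.
So we need the interval from F# up to D.
F# up to D is 8 semitones, a half step narrower than a major sixth, so the interval is minor.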